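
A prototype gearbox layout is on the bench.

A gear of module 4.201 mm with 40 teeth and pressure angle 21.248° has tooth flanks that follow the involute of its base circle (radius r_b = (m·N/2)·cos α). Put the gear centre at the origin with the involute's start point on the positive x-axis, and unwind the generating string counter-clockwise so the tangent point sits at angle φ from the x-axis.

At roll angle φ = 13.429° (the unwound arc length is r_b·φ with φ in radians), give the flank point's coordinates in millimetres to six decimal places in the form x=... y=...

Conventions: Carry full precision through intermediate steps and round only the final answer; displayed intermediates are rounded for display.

x=80.429815 y=0.334243

recognized (one wheel, involute flank): single-mesh tooth geometry, m = 4.201, N = 40
pitch radius r_p = m·N/2 = 4.201·40/2 = 84.020000
base radius r_b = r_p·cos α = 84.020000·cos 21.248° = 78.308364
roll angle φ = 13.429° = 0.23438027 rad
x = r_b·(cos φ + φ·sin φ) = 80.429815
y = r_b·(sin φ − φ·cos φ) = 0.334243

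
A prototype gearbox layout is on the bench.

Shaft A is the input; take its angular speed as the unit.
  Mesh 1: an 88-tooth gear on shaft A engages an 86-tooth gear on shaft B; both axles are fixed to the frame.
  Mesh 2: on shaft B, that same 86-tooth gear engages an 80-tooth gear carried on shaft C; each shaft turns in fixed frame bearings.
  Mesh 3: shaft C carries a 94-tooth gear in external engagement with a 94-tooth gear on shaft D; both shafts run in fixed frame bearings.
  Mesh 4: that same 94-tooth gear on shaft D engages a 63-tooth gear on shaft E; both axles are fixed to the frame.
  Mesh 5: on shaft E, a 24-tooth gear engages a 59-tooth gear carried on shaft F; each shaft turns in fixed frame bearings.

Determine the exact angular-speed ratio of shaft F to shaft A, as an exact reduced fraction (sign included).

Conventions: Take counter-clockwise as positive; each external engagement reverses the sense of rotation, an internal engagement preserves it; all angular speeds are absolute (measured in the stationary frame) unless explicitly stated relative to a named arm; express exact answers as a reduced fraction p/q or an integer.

-4136/6195

class = fixed-axis compound train [5 meshes; 5 ratios multiply, 5 sense flips]
mesh 1 [88T→86T]: running ratio 44/43, sense −
mesh 2 [86T→80T]: running ratio 11/10, sense +
mesh 3 [94T→94T]: running ratio 11/10, sense −
mesh 4 [94T→63T]: running ratio 517/315, sense +
mesh 5 [24T→59T]: running ratio 4136/6195, sense −
ω_out/ω_in = -4136/6195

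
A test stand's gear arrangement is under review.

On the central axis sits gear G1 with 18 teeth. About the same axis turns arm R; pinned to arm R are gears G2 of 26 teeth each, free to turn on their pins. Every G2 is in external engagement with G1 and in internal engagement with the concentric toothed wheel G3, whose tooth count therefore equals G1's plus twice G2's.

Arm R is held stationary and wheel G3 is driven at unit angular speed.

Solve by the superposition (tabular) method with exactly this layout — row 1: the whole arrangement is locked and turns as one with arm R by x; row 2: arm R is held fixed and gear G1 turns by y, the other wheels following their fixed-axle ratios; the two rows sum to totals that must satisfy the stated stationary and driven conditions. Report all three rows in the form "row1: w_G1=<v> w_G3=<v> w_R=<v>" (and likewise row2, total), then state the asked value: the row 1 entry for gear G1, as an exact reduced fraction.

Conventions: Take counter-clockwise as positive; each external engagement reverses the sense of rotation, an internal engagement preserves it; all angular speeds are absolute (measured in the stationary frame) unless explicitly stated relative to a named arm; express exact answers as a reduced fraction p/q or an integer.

topology: planetary set — G1 18T / G2 26T / G3 70T, arm = carrier (Willis)
superposition row 1 [locked train]: every member turns x
row 2: sun turns y, ring = −(18/70)·y, arm 0
boundary: total ω_arm = x = 0 and total ω_ring = x − (18/70)·y = 1  ⇒  y = -35/9, x = 0
row 2 ring = −(18/70)·(-35/9) = 1
totals (row 1 + row 2): sun 0 + (-35/9) = -35/9, ring 0 + 1 = 1, arm 0 + 0 = 0
asked cell (row1, sun) = 0

row1: w_G1=0 w_G3=0 w_R=0
row2: w_G1=-35/9 w_G3=1 w_R=0
total: w_G1=-35/9 w_G3=1 w_R=0
asked value: 0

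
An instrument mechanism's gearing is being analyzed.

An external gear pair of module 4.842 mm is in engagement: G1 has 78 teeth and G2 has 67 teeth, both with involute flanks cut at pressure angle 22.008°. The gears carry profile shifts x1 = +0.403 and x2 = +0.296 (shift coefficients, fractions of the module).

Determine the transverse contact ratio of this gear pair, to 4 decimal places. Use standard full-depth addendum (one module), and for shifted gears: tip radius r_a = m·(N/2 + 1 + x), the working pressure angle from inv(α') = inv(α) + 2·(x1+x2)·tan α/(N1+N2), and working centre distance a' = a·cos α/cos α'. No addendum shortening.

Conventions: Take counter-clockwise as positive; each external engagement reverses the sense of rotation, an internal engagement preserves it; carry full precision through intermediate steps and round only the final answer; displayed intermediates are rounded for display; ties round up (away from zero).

single-mesh involute tooth geometry (78T engaging 67T at module 4.842)
base radii: r_b1 = 175.077666, r_b2 = 150.387226
tip radii: r_a1 = 195.631326, r_a2 = 168.482232
inv(α') = inv(22.008°) + 2·(+0.403+0.296)·tan α/(78+67) = 0.02397353  ⇒  α' = 23.28986°
a' = a·cos α / cos α' = 351.0450·cos 22.008°/cos 23.28986° = 354.337617
action lengths: √(r_a1²−r_b1²) = 87.289327, √(r_a2²−r_b2²) = 75.960153
base pitch p_b = π·m·cos α = 14.103146
CR = (87.289327 + 75.960153 − 354.337617·sin 23.28986°)/14.103146 = 1.641506
contact ratio ≈ 1.6415

1.6415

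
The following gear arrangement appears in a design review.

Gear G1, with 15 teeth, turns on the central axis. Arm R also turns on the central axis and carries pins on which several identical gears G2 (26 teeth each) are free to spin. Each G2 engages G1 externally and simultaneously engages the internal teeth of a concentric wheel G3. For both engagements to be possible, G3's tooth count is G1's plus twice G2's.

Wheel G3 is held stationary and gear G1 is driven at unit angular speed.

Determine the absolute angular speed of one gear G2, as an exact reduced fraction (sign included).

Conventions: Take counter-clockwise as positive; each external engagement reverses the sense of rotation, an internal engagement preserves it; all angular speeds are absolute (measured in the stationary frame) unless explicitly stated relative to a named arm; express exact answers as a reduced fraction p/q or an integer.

recognized (axles ride arm R): planetary set, 15/26/67 teeth
ring teeth: 15 + 2·26 = 67
15(ω_sun−ω_arm) = −67(ω_ring−ω_arm),  ω_ring = 0, ω_sun = 1
15(1−ω_arm) = −67(0−ω_arm)  ⇒  82·ω_arm = 15  ⇒  ω_arm = 15/82
sun–planet mesh: 15·(1−15/82) = −26·(ω_p−ω_arm)  ⇒  ω_p−ω_arm = -1005/2132
ω_p = 15/82 − 1005/2132 = -15/52
exact speed ratio = -15/52

-15/52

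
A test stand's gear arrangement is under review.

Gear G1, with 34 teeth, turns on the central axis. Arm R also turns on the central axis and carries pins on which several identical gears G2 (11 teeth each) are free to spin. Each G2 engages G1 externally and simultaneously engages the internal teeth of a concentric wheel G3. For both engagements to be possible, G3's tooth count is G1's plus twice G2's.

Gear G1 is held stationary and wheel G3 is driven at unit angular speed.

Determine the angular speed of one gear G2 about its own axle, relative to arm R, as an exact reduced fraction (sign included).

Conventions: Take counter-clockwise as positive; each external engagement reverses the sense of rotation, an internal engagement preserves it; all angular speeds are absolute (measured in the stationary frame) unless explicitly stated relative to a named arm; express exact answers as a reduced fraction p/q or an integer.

952/495

topology: planetary set — G1 34T / G2 11T / G3 56T, arm = carrier (Willis)
ring teeth: 34 + 2·11 = 56
34(ω_sun−ω_arm) = −56(ω_ring−ω_arm),  ω_sun = 0, ω_ring = 1
34(0−ω_arm) = −56(1−ω_arm)  ⇒  90·ω_arm = 56  ⇒  ω_arm = 28/45
sun–planet mesh: 34·(0−28/45) = −11·(ω_p−ω_arm)  ⇒  ω_p−ω_arm = 952/495
exact speed ratio = 952/495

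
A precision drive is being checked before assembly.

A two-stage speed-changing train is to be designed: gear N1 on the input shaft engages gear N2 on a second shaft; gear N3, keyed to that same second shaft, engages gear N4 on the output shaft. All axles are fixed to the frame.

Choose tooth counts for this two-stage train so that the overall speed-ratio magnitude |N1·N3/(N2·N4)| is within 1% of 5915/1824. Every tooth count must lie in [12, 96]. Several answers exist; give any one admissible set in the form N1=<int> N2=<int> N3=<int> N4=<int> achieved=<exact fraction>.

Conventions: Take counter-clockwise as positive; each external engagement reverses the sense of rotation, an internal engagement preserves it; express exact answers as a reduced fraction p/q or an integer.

class = fixed-axis compound train [2-stage, 5915/1824 wanted]
target = 5915/1824 in lowest terms: an exact hit needs N1·N3 = k·5915 and N2·N4 = k·1824 for one integer k, every count in [12, 96]; additionally prefer no 1:1 stage (N1 ≠ N2, N3 ≠ N4)
k = 1: N1·N3 = 5915 = 65·91, N2·N4 = 1824 = 19·96
achieved = 65·91/(19·96) = 5915/1824; |achieved − target| = 0 ≤ 1183/36480 ✓

N1=65 N2=19 N3=91 N4=96 achieved=5915/1824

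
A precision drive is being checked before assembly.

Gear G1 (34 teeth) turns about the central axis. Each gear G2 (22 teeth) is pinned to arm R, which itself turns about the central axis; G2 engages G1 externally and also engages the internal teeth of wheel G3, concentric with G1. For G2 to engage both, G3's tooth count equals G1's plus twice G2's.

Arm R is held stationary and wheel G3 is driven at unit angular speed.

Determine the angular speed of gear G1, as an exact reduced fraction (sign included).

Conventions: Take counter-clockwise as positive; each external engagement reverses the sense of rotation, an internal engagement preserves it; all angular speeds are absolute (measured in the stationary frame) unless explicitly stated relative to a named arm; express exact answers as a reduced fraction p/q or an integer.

-39/17

topology: planetary set — G1 34T / G2 22T / G3 78T, arm = carrier (Willis)
ring teeth: 34 + 2·22 = 78
34(ω_sun−ω_arm) = −78(ω_ring−ω_arm),  ω_arm = 0, ω_ring = 1
ω_sun = 0 − (78/34)(1−0) = -39/17
exact speed ratio = -39/17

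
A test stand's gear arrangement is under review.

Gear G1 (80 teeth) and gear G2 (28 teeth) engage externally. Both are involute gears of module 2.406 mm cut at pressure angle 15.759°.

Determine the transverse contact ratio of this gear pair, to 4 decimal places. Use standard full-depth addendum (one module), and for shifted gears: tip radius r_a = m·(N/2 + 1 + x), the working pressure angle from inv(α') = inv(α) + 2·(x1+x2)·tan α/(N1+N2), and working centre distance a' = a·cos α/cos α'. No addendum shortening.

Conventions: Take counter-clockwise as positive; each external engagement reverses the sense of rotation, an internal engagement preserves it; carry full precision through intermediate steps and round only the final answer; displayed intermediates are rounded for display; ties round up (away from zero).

class = single-mesh tooth geometry [involute pair 80T × 28T, m = 2.406]
base radii: r_b1 = 92.622587, r_b2 = 32.417906
tip radii: r_a1 = 98.646000, r_a2 = 36.090000
no profile shift: α' = α, a' = a
action lengths: √(r_a1²−r_b1²) = 33.942446, √(r_a2²−r_b2²) = 15.860879
base pitch p_b = π·m·cos α = 7.274561
CR = (33.942446 + 15.860879 − 129.924000·sin 15.75900°)/7.274561 = 1.995592
contact ratio ≈ 1.9956

1.9956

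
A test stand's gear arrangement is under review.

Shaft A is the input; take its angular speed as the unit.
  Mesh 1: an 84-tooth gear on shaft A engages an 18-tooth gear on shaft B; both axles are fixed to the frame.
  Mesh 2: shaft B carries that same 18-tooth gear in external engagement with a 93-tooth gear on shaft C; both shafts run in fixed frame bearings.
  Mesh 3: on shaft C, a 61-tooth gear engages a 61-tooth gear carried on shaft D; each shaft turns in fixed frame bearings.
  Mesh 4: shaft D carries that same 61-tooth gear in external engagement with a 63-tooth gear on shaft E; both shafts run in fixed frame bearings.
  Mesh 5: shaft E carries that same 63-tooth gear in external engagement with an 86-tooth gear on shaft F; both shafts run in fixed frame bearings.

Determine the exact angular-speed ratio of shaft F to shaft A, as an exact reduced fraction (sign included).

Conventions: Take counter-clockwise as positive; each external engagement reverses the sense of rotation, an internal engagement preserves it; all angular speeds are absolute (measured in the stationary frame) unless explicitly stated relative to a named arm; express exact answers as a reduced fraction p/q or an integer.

-854/1333

class = fixed-axis compound train [5 meshes; 5 ratios multiply, 5 sense flips]
mesh 1 [84T→18T]: running ratio 14/3, sense −
mesh 2 [18T→93T]: running ratio 28/31, sense +
mesh 3 [61T→61T]: running ratio 28/31, sense −
mesh 4 [61T→63T]: running ratio 244/279, sense +
mesh 5 [63T→86T]: running ratio 854/1333, sense −
ω_out/ω_in = -854/1333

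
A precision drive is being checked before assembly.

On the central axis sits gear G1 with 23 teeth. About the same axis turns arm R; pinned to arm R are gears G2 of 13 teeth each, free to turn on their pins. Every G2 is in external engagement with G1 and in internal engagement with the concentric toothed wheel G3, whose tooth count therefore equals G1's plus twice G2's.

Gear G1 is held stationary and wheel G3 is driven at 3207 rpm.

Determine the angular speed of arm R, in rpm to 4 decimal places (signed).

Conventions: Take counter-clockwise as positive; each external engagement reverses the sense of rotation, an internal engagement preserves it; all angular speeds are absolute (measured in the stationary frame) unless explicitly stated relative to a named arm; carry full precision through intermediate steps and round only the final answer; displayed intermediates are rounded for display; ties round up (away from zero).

planetary set (23T centre, 13T on arm, 49T internal) — Willis relation
normalise by the input: solve with ω_ring = 1, then scale by 3207 rpm
ring teeth: 23 + 2·13 = 49
23(ω_sun−ω_arm) = −49(ω_ring−ω_arm),  ω_sun = 0, ω_ring = 1
23(0−ω_arm) = −49(1−ω_arm)  ⇒  72·ω_arm = 49  ⇒  ω_arm = 49/72
scale: ω_arm = 49/72 × 3207 rpm = +2182.5417 rpm

+2182.5417 rpm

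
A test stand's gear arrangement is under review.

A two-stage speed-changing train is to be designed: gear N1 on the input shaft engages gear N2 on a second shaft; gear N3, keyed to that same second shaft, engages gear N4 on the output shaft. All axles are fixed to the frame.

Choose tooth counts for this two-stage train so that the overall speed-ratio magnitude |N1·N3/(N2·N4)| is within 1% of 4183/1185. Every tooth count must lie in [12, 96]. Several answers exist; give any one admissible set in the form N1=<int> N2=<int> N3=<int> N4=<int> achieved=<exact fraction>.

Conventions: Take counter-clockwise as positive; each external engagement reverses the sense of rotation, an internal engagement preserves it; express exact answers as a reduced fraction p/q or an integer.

topology: fixed-axis compound train — 2 stages, target 4183/1185
target = 4183/1185 in lowest terms: an exact hit needs N1·N3 = k·4183 and N2·N4 = k·1185 for one integer k, every count in [12, 96]; additionally prefer no 1:1 stage (N1 ≠ N2, N3 ≠ N4)
k = 1: N1·N3 = 4183 = 47·89, N2·N4 = 1185 = 15·79
achieved = 47·89/(15·79) = 4183/1185; |achieved − target| = 0 ≤ 4183/118500 ✓

N1=47 N2=15 N3=89 N4=79 achieved=4183/1185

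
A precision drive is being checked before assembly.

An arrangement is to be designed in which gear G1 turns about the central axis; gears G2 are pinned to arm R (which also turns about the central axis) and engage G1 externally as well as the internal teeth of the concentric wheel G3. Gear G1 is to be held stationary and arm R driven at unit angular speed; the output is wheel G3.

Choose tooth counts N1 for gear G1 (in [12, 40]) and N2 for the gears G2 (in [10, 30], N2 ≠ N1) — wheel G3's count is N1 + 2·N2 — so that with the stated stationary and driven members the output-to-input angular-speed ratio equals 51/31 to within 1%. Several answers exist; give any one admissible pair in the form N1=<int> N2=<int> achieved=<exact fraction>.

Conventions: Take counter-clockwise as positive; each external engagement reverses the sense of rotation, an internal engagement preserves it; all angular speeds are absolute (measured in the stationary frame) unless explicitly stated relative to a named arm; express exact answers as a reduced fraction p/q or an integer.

N1=40 N2=11 achieved=51/31

design class (target 51/31): planetary set
Willis with ω_sun = 0: ω_ring/ω_arm = (N1+N3)/N3; set equal to 51/31  ⇒  N3/N1 = 1/(51/31 − 1) = 31/20
N3 = N1 + 2·N2  ⇒  N2/N1 = (N3/N1 − 1)/2 = (31/20 − 1)/2 = 11/40
smallest multiple with N1 ≥ 12 and N2 ≥ 10: k = 1  ⇒  N1 = 1·40 = 40, N2 = 1·11 = 11 (N1 ≤ 40, N2 ≤ 30, N2 ≠ N1 ✓), N3 = 40 + 2·11 = 62
check: (N1+N3)/N3 with N1 = 40, N3 = 62 gives 51/31; |achieved − target| = 0 ≤ 51/3100 ✓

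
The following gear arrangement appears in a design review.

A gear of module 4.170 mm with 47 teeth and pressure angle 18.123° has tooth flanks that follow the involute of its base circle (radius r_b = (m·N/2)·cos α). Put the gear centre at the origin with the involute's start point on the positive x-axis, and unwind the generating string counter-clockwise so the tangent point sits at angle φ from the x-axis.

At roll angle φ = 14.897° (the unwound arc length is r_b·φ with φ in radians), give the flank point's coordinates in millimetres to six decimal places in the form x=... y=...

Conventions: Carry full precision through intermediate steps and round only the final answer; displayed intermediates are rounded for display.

x=96.228514 y=0.541969

recognized (one wheel, involute flank): single-mesh tooth geometry, m = 4.170, N = 47
pitch radius r_p = m·N/2 = 4.170·47/2 = 97.995000
base radius r_b = r_p·cos α = 97.995000·cos 18.123° = 93.133560
roll angle φ = 14.897° = 0.26000170 rad
x = r_b·(cos φ + φ·sin φ) = 96.228514
y = r_b·(sin φ − φ·cos φ) = 0.541969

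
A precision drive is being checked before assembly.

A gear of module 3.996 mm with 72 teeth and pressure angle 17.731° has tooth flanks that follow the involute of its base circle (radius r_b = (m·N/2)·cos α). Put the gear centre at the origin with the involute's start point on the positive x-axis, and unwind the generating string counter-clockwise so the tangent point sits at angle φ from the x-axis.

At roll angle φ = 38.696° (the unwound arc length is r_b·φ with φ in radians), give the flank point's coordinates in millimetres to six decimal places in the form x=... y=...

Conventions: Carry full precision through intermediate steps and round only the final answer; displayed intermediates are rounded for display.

topology: single-mesh involute geometry — m = 3.996, N = 72
pitch radius r_p = m·N/2 = 3.996·72/2 = 143.856000
base radius r_b = r_p·cos α = 143.856000·cos 17.731° = 137.022386
roll angle φ = 38.696° = 0.67537261 rad
x = r_b·(cos φ + φ·sin φ) = 164.798060
y = r_b·(sin φ − φ·cos φ) = 13.438796

x=164.798060 y=13.438796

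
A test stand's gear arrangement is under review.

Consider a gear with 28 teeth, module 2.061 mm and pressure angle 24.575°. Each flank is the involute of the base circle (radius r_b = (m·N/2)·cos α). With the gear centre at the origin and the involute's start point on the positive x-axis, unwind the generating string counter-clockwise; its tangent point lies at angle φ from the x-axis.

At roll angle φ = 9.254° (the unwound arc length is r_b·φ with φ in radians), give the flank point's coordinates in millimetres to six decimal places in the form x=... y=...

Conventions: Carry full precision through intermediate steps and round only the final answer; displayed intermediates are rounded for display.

single-mesh involute tooth geometry (28T wheel at module 2.061)
pitch radius r_p = m·N/2 = 2.061·28/2 = 28.854000
base radius r_b = r_p·cos α = 28.854000·cos 24.575° = 26.240337
roll angle φ = 9.254° = 0.16151277 rad
x = r_b·(cos φ + φ·sin φ) = 26.580366
y = r_b·(sin φ − φ·cos φ) = 0.036757

x=26.580366 y=0.036757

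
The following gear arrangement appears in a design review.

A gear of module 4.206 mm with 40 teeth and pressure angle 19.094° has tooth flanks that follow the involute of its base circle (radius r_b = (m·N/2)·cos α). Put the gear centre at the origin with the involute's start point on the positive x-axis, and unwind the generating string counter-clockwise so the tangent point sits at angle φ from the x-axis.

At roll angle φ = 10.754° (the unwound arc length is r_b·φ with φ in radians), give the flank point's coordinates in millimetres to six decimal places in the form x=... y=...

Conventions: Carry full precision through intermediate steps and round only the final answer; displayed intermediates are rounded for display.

topology: single-mesh involute geometry — m = 4.206, N = 40
pitch radius r_p = m·N/2 = 4.206·40/2 = 84.120000
base radius r_b = r_p·cos α = 84.120000·cos 19.094° = 79.491985
roll angle φ = 10.754° = 0.18769271 rad
x = r_b·(cos φ + φ·sin φ) = 80.879871
y = r_b·(sin φ − φ·cos φ) = 0.174588

x=80.879871 y=0.174588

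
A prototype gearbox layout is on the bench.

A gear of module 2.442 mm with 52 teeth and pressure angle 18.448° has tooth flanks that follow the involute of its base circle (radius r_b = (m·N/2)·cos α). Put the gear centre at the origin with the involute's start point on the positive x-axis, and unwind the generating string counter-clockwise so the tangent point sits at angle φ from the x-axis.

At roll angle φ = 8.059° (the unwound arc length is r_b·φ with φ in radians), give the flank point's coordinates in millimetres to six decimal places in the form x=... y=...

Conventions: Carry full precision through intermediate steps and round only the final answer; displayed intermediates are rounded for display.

recognized (one wheel, involute flank): single-mesh tooth geometry, m = 2.442, N = 52
pitch radius r_p = m·N/2 = 2.442·52/2 = 63.492000
base radius r_b = r_p·cos α = 63.492000·cos 18.448° = 60.229225
roll angle φ = 8.059° = 0.14065608 rad
x = r_b·(cos φ + φ·sin φ) = 60.822073
y = r_b·(sin φ − φ·cos φ) = 0.055757

x=60.822073 y=0.055757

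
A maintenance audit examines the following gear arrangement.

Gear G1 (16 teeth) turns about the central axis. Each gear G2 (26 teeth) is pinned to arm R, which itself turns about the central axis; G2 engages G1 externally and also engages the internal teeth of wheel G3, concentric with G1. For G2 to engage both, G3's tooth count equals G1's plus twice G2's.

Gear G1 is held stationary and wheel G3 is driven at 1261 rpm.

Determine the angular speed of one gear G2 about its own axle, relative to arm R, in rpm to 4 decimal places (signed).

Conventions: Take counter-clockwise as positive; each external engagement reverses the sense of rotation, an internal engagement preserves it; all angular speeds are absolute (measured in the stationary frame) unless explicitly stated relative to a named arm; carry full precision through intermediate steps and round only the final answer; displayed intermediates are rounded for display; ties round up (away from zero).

+628.1905 rpm

recognized (axles ride arm R): planetary set, 16/26/68 teeth
normalise by the input: solve with ω_ring = 1, then scale by 1261 rpm
ring teeth: 16 + 2·26 = 68
16(ω_sun−ω_arm) = −68(ω_ring−ω_arm),  ω_sun = 0, ω_ring = 1
16(0−ω_arm) = −68(1−ω_arm)  ⇒  84·ω_arm = 68  ⇒  ω_arm = 17/21
sun–planet mesh: 16·(0−17/21) = −26·(ω_p−ω_arm)  ⇒  ω_p−ω_arm = 136/273
scale: ω_p−ω_arm = 136/273 × 1261 rpm = +628.1905 rpm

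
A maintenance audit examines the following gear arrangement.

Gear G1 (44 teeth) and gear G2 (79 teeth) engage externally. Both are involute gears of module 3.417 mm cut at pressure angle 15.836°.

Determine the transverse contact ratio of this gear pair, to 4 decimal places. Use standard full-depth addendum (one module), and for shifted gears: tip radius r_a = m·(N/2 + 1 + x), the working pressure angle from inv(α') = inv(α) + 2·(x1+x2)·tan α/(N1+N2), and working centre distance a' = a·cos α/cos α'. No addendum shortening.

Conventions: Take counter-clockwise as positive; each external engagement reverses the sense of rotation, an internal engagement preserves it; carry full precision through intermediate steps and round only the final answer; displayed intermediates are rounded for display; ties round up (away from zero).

2.0602

single-mesh involute tooth geometry (44T engaging 79T at module 3.417)
base radii: r_b1 = 72.320900, r_b2 = 129.848890
tip radii: r_a1 = 78.591000, r_a2 = 138.388500
no profile shift: α' = α, a' = a
action lengths: √(r_a1²−r_b1²) = 30.760895, √(r_a2²−r_b2²) = 47.860660
base pitch p_b = π·m·cos α = 10.327400
CR = (30.760895 + 47.860660 − 210.145500·sin 15.83600°)/10.327400 = 2.060155
contact ratio ≈ 2.0602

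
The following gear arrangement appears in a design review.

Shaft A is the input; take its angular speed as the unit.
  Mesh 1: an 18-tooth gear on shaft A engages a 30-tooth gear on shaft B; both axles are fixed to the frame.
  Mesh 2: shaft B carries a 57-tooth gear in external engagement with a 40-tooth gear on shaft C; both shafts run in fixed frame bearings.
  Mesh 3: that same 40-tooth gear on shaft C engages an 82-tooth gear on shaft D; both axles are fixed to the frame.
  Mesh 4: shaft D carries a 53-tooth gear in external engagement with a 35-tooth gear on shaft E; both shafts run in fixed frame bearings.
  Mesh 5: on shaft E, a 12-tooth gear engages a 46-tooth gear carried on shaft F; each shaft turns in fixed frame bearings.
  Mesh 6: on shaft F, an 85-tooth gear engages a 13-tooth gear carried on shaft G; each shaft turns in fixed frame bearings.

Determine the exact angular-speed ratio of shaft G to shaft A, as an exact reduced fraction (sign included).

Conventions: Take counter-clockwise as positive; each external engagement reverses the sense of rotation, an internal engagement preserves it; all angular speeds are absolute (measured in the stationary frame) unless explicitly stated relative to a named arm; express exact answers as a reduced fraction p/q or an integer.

462213/429065

class = fixed-axis compound train [6 meshes; 6 ratios multiply, 6 sense flips]
mesh 1 [18T→30T]: running ratio 3/5, sense −
mesh 2 [57T→40T]: running ratio 171/200, sense +
mesh 3 [40T→82T]: running ratio 171/410, sense −
mesh 4 [53T→35T]: running ratio 9063/14350, sense +
mesh 5 [12T→46T]: running ratio 27189/165025, sense −
mesh 6 [85T→13T]: running ratio 462213/429065, sense +
ω_out/ω_in = 462213/429065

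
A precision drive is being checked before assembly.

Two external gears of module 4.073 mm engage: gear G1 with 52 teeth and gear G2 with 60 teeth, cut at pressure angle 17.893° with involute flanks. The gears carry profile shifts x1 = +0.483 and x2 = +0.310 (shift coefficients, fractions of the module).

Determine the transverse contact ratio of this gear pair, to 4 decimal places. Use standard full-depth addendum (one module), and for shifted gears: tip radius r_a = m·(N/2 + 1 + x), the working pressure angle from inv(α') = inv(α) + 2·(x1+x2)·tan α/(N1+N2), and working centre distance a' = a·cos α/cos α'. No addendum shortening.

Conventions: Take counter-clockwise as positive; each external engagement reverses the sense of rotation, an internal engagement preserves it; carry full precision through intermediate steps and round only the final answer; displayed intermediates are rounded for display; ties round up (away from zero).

1.7787

class = single-mesh tooth geometry [involute pair 52T × 60T, m = 4.073]
base radii: r_b1 = 100.775920, r_b2 = 116.279908
tip radii: r_a1 = 111.938259, r_a2 = 127.525630
inv(α') = inv(17.893°) + 2·(+0.483+0.310)·tan α/(52+60) = 0.01513640  ⇒  α' = 20.09981°
a' = a·cos α / cos α' = 228.0880·cos 17.893°/cos 20.09981° = 231.132879
action lengths: √(r_a1²−r_b1²) = 48.727690, √(r_a2²−r_b2²) = 52.361908
base pitch p_b = π·m·cos α = 12.176803
CR = (48.727690 + 52.361908 − 231.132879·sin 20.09981°)/12.176803 = 1.778733
contact ratio ≈ 1.7787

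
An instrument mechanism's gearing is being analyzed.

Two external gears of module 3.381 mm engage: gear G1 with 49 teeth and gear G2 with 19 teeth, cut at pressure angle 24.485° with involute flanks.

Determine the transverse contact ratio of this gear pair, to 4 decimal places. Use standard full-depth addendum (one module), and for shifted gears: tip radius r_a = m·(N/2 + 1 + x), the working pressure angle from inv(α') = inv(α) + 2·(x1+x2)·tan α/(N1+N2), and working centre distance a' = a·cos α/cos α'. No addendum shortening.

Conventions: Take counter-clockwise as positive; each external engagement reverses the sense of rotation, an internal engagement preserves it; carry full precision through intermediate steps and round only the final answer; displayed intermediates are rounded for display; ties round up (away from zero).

single-mesh involute tooth geometry (49T engaging 19T at module 3.381)
base radii: r_b1 = 75.385177, r_b2 = 29.230987
tip radii: r_a1 = 86.215500, r_a2 = 35.500500
no profile shift: α' = α, a' = a
action lengths: √(r_a1²−r_b1²) = 41.835242, √(r_a2²−r_b2²) = 20.145344
base pitch p_b = π·m·cos α = 9.666511
CR = (41.835242 + 20.145344 − 114.954000·sin 24.48500°)/9.666511 = 1.483196
contact ratio ≈ 1.4832

1.4832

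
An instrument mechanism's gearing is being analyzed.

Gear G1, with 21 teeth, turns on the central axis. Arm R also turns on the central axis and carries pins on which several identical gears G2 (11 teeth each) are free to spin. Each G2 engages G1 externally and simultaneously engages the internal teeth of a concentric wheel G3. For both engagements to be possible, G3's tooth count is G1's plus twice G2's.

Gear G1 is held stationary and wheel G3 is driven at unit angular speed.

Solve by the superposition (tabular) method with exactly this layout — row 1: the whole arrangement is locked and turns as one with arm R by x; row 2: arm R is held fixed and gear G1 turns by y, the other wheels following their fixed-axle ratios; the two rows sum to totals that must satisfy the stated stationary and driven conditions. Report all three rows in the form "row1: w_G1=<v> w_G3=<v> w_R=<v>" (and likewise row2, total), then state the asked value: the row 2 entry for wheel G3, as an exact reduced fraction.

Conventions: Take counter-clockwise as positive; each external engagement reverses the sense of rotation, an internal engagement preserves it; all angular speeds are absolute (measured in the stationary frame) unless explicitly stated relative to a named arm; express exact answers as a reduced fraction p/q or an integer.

class = planetary set [G3 = 21+2·11 = 43; Willis about the carrier]
row 1: whole set turns with the arm by x
row 2 — arm fixed, fixed-axis ratios: sun y, ring −(21/43)·y, arm 0
boundary: total ω_sun = x + y = 0 and total ω_ring = x − (21/43)·y = 1  ⇒  y = -43/64, x = 43/64
row 2 ring = −(21/43)·(-43/64) = 21/64
totals (row 1 + row 2): sun 43/64 + (-43/64) = 0, ring 43/64 + 21/64 = 1, arm 43/64 + 0 = 43/64
asked cell (row2, ring) = 21/64

row1: w_G1=43/64 w_G3=43/64 w_R=43/64
row2: w_G1=-43/64 w_G3=21/64 w_R=0
total: w_G1=0 w_G3=1 w_R=43/64
asked value: 21/64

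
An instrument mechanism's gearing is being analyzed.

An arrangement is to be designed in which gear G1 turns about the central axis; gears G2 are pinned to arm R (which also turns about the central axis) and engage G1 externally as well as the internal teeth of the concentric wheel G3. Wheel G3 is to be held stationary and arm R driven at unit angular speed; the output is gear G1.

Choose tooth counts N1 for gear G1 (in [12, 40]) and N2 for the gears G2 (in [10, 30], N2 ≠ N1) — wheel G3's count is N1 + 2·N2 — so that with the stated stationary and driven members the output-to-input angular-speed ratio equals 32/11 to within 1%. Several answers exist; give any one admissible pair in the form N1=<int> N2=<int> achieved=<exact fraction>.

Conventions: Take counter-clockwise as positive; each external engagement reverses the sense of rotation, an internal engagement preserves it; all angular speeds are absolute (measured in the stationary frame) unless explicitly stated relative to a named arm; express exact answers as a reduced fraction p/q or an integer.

topology: planetary set — design target 32/11, arm = carrier (Willis)
Willis with ω_ring = 0: ω_sun/ω_arm = (N1+N3)/N1; set equal to 32/11  ⇒  N3/N1 = 32/11 − 1 = 21/11
N3 = N1 + 2·N2  ⇒  N2/N1 = (N3/N1 − 1)/2 = (21/11 − 1)/2 = 5/11
smallest multiple with N1 ≥ 12 and N2 ≥ 10: k = 2  ⇒  N1 = 2·11 = 22, N2 = 2·5 = 10 (N1 ≤ 40, N2 ≤ 30, N2 ≠ N1 ✓), N3 = 22 + 2·10 = 42
check: (N1+N3)/N1 with N1 = 22, N3 = 42 gives 32/11; |achieved − target| = 0 ≤ 8/275 ✓

N1=22 N2=10 achieved=32/11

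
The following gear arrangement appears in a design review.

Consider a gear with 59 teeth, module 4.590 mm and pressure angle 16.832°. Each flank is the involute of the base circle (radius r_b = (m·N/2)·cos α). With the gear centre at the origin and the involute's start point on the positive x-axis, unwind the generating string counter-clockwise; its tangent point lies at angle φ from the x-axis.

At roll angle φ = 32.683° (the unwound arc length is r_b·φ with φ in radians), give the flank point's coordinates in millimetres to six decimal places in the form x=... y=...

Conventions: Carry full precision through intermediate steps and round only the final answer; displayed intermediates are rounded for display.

topology: single-mesh involute geometry — m = 4.590, N = 59
pitch radius r_p = m·N/2 = 4.590·59/2 = 135.405000
base radius r_b = r_p·cos α = 135.405000·cos 16.832° = 129.603968
roll angle φ = 32.683° = 0.57042596 rad
x = r_b·(cos φ + φ·sin φ) = 149.005126
y = r_b·(sin φ − φ·cos φ) = 7.760635

x=149.005126 y=7.760635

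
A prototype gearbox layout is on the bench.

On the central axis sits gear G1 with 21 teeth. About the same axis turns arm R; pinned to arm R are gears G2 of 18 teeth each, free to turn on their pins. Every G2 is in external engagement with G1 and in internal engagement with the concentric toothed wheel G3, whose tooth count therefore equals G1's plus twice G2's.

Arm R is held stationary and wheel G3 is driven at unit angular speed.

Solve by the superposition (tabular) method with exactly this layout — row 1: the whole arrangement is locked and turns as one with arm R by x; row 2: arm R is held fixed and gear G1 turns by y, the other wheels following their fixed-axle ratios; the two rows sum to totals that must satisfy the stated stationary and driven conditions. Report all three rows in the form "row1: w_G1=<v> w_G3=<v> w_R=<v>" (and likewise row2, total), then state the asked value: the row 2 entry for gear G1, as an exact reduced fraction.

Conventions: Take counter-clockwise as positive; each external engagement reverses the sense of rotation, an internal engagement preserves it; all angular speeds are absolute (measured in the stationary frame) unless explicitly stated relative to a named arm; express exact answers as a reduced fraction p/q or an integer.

class = planetary set [G3 = 21+2·18 = 57; Willis about the carrier]
row 1 (train locked, turned with arm): all members turn x
row 2 — arm fixed, fixed-axis ratios: sun y, ring −(21/57)·y, arm 0
boundary: total ω_arm = x = 0 and total ω_ring = x − (21/57)·y = 1  ⇒  y = -19/7, x = 0
row 2 ring = −(21/57)·(-19/7) = 1
totals (row 1 + row 2): sun 0 + (-19/7) = -19/7, ring 0 + 1 = 1, arm 0 + 0 = 0
asked cell (row2, sun) = -19/7

row1: w_G1=0 w_G3=0 w_R=0
row2: w_G1=-19/7 w_G3=1 w_R=0
total: w_G1=-19/7 w_G3=1 w_R=0
asked value: -19/7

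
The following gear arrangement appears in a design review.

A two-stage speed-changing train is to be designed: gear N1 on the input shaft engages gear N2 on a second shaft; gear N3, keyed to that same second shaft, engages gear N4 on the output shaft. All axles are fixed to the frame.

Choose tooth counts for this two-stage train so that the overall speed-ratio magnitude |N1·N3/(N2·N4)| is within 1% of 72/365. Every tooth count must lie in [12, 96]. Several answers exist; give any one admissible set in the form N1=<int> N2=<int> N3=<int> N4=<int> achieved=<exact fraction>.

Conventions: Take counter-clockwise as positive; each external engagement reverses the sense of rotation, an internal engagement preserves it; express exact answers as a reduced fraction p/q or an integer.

N1=12 N2=15 N3=18 N4=73 achieved=72/365

design class (target 72/365): fixed-axis compound train
target = 72/365 in lowest terms: an exact hit needs N1·N3 = k·72 and N2·N4 = k·365 for one integer k, every count in [12, 96]; additionally prefer no 1:1 stage (N1 ≠ N2, N3 ≠ N4)
k = 1…2: no 1:1-free in-range split of k·72 and k·365 into factor pairs; take k = 3
k = 3: N1·N3 = 216 = 12·18, N2·N4 = 1095 = 15·73
achieved = 12·18/(15·73) = 72/365; |achieved − target| = 0 ≤ 18/9125 ✓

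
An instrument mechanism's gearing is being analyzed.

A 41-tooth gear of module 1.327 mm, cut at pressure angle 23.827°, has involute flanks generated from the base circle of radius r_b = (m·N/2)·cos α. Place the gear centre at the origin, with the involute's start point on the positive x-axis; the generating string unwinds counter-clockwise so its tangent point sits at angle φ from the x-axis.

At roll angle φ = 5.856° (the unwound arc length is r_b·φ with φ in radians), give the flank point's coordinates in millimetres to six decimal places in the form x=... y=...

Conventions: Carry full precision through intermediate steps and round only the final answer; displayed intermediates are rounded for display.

x=25.014566 y=0.008847

single-mesh involute tooth geometry (41T wheel at module 1.327)
pitch radius r_p = m·N/2 = 1.327·41/2 = 27.203500
base radius r_b = r_p·cos α = 27.203500·cos 23.827° = 24.884929
roll angle φ = 5.856° = 0.10220648 rad
x = r_b·(cos φ + φ·sin φ) = 25.014566
y = r_b·(sin φ − φ·cos φ) = 0.008847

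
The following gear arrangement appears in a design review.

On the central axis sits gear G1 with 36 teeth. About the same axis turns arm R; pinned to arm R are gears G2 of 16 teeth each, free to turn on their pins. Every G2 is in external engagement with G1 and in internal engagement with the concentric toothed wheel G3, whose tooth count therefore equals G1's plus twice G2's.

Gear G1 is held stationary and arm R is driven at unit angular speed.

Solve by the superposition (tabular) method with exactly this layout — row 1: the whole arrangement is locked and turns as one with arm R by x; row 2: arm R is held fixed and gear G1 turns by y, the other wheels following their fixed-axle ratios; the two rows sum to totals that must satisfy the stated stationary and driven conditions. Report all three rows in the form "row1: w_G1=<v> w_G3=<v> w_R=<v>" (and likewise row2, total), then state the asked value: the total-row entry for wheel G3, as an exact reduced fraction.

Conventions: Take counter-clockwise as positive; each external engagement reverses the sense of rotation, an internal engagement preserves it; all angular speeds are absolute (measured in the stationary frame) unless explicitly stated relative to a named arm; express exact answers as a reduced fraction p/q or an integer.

class = planetary set [G3 = 36+2·16 = 68; Willis about the carrier]
row 1: whole set turns with the arm by x
row 2: sun turns y, ring = −(36/68)·y, arm 0
boundary: total ω_sun = x + y = 0 and total ω_arm = x = 1  ⇒  y = -1, x = 1
row 2 ring = −(36/68)·(-1) = 9/17
totals (row 1 + row 2): sun 1 + (-1) = 0, ring 1 + 9/17 = 26/17, arm 1 + 0 = 1
asked cell (total, ring) = 26/17

row1: w_G1=1 w_G3=1 w_R=1
row2: w_G1=-1 w_G3=9/17 w_R=0
total: w_G1=0 w_G3=26/17 w_R=1
asked value: 26/17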